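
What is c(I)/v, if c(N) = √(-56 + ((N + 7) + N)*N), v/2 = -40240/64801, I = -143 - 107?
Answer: -64801*√123194/80480 ≈ -282.61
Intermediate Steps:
I = -250
v = -80480/64801 (v = 2*(-40240/64801) = -80480/64801 ≈ -1.2420)
c(N) = √(-56 + N*(7 + 2*N)) (c(N) = √(-56 + ((7 + N) + N)*N) = √(-56 + (7 + 2*N)*N) = √(-56 + N*(7 + 2*N)))
c(I)/v = √(-56 + 2*(-250)² + 7*(-250))/(-80480/64801) = √(-56 + 2*62500 - 1750)*(-64801/80480) = √(-56 + 125000 - 1750)*(-64801/80480) = √123194*(-64801/80480) = -64801*√123194/80480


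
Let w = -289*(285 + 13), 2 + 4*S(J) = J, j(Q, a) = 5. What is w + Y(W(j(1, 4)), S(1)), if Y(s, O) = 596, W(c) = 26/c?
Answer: -85526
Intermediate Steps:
S(J) = -½ + J/4
w = -86122 (w = -289*298 = -86122)
w + Y(W(j(1, 4)), S(1)) = -86122 + 596 = -85526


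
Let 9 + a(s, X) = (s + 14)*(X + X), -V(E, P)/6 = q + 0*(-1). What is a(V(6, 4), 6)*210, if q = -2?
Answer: 63630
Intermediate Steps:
V(E, P) = 12 (V(E, P) = -6*(-2 + 0*(-1)) = -6*(-2 + 0) = -6*(-2) = 12)
a(s, X) = -9 + 2*X*(14 + s) (a(s, X) = -9 + (s + 14)*(X + X) = -9 + (14 + s)*(2*X) = -9 + 2*X*(14 + s))
a(V(6, 4), 6)*210 = (-9 + 28*6 + 2*6*12)*210 = (-9 + 168 + 144)*210 = 303*210 = 63630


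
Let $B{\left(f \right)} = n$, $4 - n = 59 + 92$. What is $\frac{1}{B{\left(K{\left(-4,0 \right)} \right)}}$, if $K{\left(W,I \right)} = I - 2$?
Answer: $- \frac{1}{147} \approx -0.0068027$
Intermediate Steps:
$K{\left(W,I \right)} = -2 + I$
$n = -147$ ($n = 4 - \left(59 + 92\right) = 4 - 151 = -147$)
$B{\left(f \right)} = -147$
$\frac{1}{B{\left(K{\left(-4,0 \right)} \right)}} = \frac{1}{-147} = - \frac{1}{147}$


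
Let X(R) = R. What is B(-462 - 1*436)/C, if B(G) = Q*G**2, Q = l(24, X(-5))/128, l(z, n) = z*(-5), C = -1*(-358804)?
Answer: -3024015/1435216 ≈ -2.1070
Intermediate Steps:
C = 358804
l(z, n) = -5*z
Q = -15/16 (Q = -5*24/128 = -120*1/128 = -15/16 ≈ -0.93750)
B(G) = -15*G**2/16
B(-462 - 1*436)/C = -15*(-462 - 1*436)**2/16/358804 = -15*(-462 - 436)**2/16*(1/358804) = -15/16*(-898)**2*(1/358804) = -15/16*806404*(1/358804) = -3024015/4*1/358804 = -3024015/1435216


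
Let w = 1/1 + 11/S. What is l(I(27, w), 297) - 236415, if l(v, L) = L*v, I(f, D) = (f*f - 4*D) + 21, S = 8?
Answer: -32973/2 ≈ -16487.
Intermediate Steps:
w = 19/8 (w = 1/1 + 11/8 = 1*1 + 11*(⅛) = 1 + 11/8 = 19/8 ≈ 2.3750)
I(f, D) = 21 + f² - 4*D (I(f, D) = (f² - 4*D) + 21 = 21 + f² - 4*D)
l(I(27, w), 297) - 236415 = 297*(21 + 27² - 4*19/8) - 236415 = 297*(21 + 729 - 19/2) - 236415 = 297*(1481/2) - 236415 = 439857/2 - 236415 = -32973/2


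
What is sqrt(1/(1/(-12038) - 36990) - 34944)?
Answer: 13*I*sqrt(40998055117566342158)/445285621 ≈ 186.93*I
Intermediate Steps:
sqrt(1/(1/(-12038) - 36990) - 34944) = sqrt(1/(-1/12038 - 36990) - 34944) = sqrt(1/(-445285621/12038) - 34944) = sqrt(-12038/445285621 - 34944) = sqrt(-15560060752262/445285621) = 13*I*sqrt(40998055117566342158)/445285621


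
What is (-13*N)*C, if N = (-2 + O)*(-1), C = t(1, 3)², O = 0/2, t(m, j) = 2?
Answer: -104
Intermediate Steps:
O = 0 (O = 0*(½) = 0)
C = 4 (C = 2² = 4)
N = 2 (N = (-2 + 0)*(-1) = -2*(-1) = 2)
(-13*N)*C = -13*2*4 = -26*4 = -104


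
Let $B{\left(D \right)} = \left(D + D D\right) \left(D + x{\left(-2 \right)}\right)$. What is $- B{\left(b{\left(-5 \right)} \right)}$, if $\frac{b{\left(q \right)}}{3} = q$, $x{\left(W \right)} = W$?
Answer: $3570$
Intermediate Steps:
$b{\left(q \right)} = 3 q$
$B{\left(D \right)} = \left(-2 + D\right) \left(D + D^{2}\right)$ ($B{\left(D \right)} = \left(D + D D\right) \left(D - 2\right) = \left(D + D^{2}\right) \left(-2 + D\right) = \left(-2 + D\right) \left(D + D^{2}\right)$)
$- B{\left(b{\left(-5 \right)} \right)} = - 3 \left(-5\right) \left(-2 + \left(3 \left(-5\right)\right)^{2} - 3 \left(-5\right)\right) = - \left(-15\right) \left(-2 + \left(-15\right)^{2} - -15\right) = - \left(-15\right) \left(-2 + 225 + 15\right) = - \left(-15\right) 238 = \left(-1\right) \left(-3570\right) = 3570$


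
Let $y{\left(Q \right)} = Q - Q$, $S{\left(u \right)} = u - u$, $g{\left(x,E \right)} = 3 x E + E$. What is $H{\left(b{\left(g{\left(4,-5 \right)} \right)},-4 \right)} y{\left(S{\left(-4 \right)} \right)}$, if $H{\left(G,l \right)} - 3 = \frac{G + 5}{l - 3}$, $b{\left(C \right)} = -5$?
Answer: $0$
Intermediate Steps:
$g{\left(x,E \right)} = E + 3 E x$ ($g{\left(x,E \right)} = 3 E x + E = E + 3 E x$)
$S{\left(u \right)} = 0$
$y{\left(Q \right)} = 0$
$H{\left(G,l \right)} = 3 + \frac{5 + G}{-3 + l}$ ($H{\left(G,l \right)} = 3 + \frac{G + 5}{l - 3} = 3 + \frac{5 + G}{-3 + l}$)
$H{\left(b{\left(g{\left(4,-5 \right)} \right)},-4 \right)} y{\left(S{\left(-4 \right)} \right)} = \frac{-4 - 5 + 3 \left(-4\right)}{-3 - 4} \cdot 0 = \frac{-4 - 5 - 12}{-7} \cdot 0 = \left(- \frac{1}{7}\right) \left(-21\right) 0 = 3 \cdot 0 = 0$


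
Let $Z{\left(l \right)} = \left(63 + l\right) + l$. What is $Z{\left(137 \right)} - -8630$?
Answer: $8967$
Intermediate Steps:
$Z{\left(l \right)} = 63 + 2 l$
$Z{\left(137 \right)} - -8630 = \left(63 + 2 \cdot 137\right) - -8630 = \left(63 + 274\right) + 8630 = 337 + 8630 = 8967$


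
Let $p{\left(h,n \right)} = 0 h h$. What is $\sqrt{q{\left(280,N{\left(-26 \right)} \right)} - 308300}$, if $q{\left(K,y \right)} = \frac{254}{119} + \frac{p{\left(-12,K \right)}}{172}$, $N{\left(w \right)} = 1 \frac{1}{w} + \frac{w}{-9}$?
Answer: $\frac{i \sqrt{4365806074}}{119} \approx 555.25 i$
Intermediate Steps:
$p{\left(h,n \right)} = 0$ ($p{\left(h,n \right)} = 0 h = 0$)
$N{\left(w \right)} = \frac{1}{w} - \frac{w}{9}$ ($N{\left(w \right)} = \frac{1}{w} + w \left(- \frac{1}{9}\right) = \frac{1}{w} - \frac{w}{9}$)
$q{\left(K,y \right)} = \frac{254}{119}$ ($q{\left(K,y \right)} = \frac{254}{119} + \frac{0}{172} = 254 \cdot \frac{1}{119} + 0 \cdot \frac{1}{172} = \frac{254}{119} + 0 = \frac{254}{119}$)
$\sqrt{q{\left(280,N{\left(-26 \right)} \right)} - 308300} = \sqrt{\frac{254}{119} - 308300} = \sqrt{- \frac{36687446}{119}} = \frac{i \sqrt{4365806074}}{119}$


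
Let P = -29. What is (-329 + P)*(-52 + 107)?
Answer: -19690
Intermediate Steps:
(-329 + P)*(-52 + 107) = (-329 - 29)*(-52 + 107) = -358*55 = -19690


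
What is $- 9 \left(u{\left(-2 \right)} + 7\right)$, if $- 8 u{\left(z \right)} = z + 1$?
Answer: $- \frac{513}{8} \approx -64.125$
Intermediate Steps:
$u{\left(z \right)} = - \frac{1}{8} - \frac{z}{8}$ ($u{\left(z \right)} = - \frac{z + 1}{8} = - \frac{1 + z}{8} = - \frac{1}{8} - \frac{z}{8}$)
$- 9 \left(u{\left(-2 \right)} + 7\right) = - 9 \left(\left(- \frac{1}{8} - - \frac{1}{4}\right) + 7\right) = - 9 \left(\left(- \frac{1}{8} + \frac{1}{4}\right) + 7\right) = - 9 \left(\frac{1}{8} + 7\right) = \left(-9\right) \frac{57}{8} = - \frac{513}{8}$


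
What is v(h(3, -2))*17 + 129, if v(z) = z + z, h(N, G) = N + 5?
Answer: 401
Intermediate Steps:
h(N, G) = 5 + N
v(z) = 2*z
v(h(3, -2))*17 + 129 = (2*(5 + 3))*17 + 129 = (2*8)*17 + 129 = 16*17 + 129 = 272 + 129 = 401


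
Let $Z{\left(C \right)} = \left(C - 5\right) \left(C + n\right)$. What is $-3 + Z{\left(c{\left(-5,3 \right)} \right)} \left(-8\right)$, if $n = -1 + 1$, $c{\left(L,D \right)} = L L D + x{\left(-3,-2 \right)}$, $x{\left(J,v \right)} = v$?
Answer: $-39715$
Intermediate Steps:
$c{\left(L,D \right)} = -2 + D L^{2}$ ($c{\left(L,D \right)} = L L D - 2 = L^{2} D - 2 = D L^{2} - 2 = -2 + D L^{2}$)
$n = 0$
$Z{\left(C \right)} = C \left(-5 + C\right)$ ($Z{\left(C \right)} = \left(C - 5\right) \left(C + 0\right) = \left(-5 + C\right) C = C \left(-5 + C\right)$)
$-3 + Z{\left(c{\left(-5,3 \right)} \right)} \left(-8\right) = -3 + \left(-2 + 3 \left(-5\right)^{2}\right) \left(-5 - \left(2 - 3 \left(-5\right)^{2}\right)\right) \left(-8\right) = -3 + \left(-2 + 3 \cdot 25\right) \left(-5 + \left(-2 + 3 \cdot 25\right)\right) \left(-8\right) = -3 + \left(-2 + 75\right) \left(-5 + \left(-2 + 75\right)\right) \left(-8\right) = -3 + 73 \left(-5 + 73\right) \left(-8\right) = -3 + 73 \cdot 68 \left(-8\right) = -3 + 4964 \left(-8\right) = -3 - 39712 = -39715$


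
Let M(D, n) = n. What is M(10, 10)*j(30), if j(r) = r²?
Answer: 9000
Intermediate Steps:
M(10, 10)*j(30) = 10*30² = 10*900 = 9000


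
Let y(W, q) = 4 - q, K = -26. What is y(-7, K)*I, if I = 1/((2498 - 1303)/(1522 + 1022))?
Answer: 15264/239 ≈ 63.866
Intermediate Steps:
I = 2544/1195 (I = 1/(1195/2544) = 2544/1195 ≈ 2.1289)
y(-7, K)*I = (4 - 1*(-26))*(2544/1195) = (4 + 26)*(2544/1195) = 30*(2544/1195) = 15264/239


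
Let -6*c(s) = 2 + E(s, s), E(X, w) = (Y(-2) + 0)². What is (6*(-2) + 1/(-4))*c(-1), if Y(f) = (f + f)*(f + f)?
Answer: 2107/4 ≈ 526.75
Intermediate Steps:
Y(f) = 4*f² (Y(f) = (2*f)*(2*f) = 4*f²)
E(X, w) = 256 (E(X, w) = (4*(-2)² + 0)² = (4*4 + 0)² = (16 + 0)² = 16² = 256)
c(s) = -43 (c(s) = -(2 + 256)/6 = -⅙*258 = -43)
(6*(-2) + 1/(-4))*c(-1) = (6*(-2) + 1/(-4))*(-43) = (-12 - ¼)*(-43) = -49/4*(-43) = 2107/4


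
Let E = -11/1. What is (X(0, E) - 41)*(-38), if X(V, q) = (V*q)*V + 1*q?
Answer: 1976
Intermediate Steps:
E = -11 (E = -11*1 = -11)
X(V, q) = q + q*V² (X(V, q) = q*V² + q = q + q*V²)
(X(0, E) - 41)*(-38) = (-11*(1 + 0²) - 41)*(-38) = (-11*(1 + 0) - 41)*(-38) = (-11*1 - 41)*(-38) = (-11 - 41)*(-38) = -52*(-38) = 1976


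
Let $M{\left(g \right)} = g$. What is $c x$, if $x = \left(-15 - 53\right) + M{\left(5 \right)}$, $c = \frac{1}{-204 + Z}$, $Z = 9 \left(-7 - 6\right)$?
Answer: $\frac{21}{107} \approx 0.19626$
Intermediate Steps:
$Z = -117$ ($Z = 9 \left(-13\right) = -117$)
$c = - \frac{1}{321}$ ($c = \frac{1}{-204 - 117} = \frac{1}{-321} = - \frac{1}{321} \approx -0.0031153$)
$x = -63$ ($x = \left(-15 - 53\right) + 5 = -68 + 5 = -63$)
$c x = \left(- \frac{1}{321}\right) \left(-63\right) = \frac{21}{107}$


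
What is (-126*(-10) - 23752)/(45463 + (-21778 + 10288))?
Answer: -22492/33973 ≈ -0.66206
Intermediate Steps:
(-126*(-10) - 23752)/(45463 + (-21778 + 10288)) = (1260 - 23752)/(45463 - 11490) = -22492/33973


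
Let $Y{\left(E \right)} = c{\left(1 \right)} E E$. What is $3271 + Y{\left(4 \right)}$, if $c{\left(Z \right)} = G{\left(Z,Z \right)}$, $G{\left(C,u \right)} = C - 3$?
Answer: $3239$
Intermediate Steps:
$G{\left(C,u \right)} = -3 + C$
$c{\left(Z \right)} = -3 + Z$
$Y{\left(E \right)} = - 2 E^{2}$ ($Y{\left(E \right)} = \left(-3 + 1\right) E E = - 2 E E = - 2 E^{2}$)
$3271 + Y{\left(4 \right)} = 3271 - 2 \cdot 4^{2} = 3271 - 32 = 3239$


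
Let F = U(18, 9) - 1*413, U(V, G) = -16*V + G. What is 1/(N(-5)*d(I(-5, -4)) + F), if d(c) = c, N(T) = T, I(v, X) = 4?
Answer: -1/712 ≈ -0.0014045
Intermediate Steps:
U(V, G) = G - 16*V
F = -692 (F = (9 - 16*18) - 1*413 = (9 - 288) - 413 = -279 - 413 = -692)
1/(N(-5)*d(I(-5, -4)) + F) = 1/(-5*4 - 692) = 1/(-20 - 692) = 1/(-712) = -1/712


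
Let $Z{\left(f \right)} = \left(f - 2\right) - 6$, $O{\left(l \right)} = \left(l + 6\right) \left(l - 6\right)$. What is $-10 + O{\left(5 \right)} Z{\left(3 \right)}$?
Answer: $45$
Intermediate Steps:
$O{\left(l \right)} = \left(-6 + l\right) \left(6 + l\right)$ ($O{\left(l \right)} = \left(6 + l\right) \left(-6 + l\right) = \left(-6 + l\right) \left(6 + l\right)$)
$Z{\left(f \right)} = -8 + f$ ($Z{\left(f \right)} = \left(-2 + f\right) - 6 = -8 + f$)
$-10 + O{\left(5 \right)} Z{\left(3 \right)} = -10 + \left(-36 + 5^{2}\right) \left(-8 + 3\right) = -10 + \left(-36 + 25\right) \left(-5\right) = -10 - -55 = -10 + 55 = 45$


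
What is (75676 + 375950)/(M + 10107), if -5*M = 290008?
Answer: -2258130/239473 ≈ -9.4296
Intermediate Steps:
M = -290008/5 (M = -1/5*290008 = -290008/5 ≈ -58002.)
(75676 + 375950)/(M + 10107) = (75676 + 375950)/(-290008/5 + 10107) = 451626/(-239473/5) = 451626*(-5/239473) = -2258130/239473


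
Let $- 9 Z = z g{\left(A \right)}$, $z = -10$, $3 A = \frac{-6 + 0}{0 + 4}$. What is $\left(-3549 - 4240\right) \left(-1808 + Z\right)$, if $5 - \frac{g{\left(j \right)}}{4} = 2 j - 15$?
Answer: $\frac{40066616}{3} \approx 1.3356 \cdot 10^{7}$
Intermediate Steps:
$A = - \frac{1}{2}$ ($A = \frac{\left(-6 + 0\right) \frac{1}{0 + 4}}{3} = \frac{\left(-6\right) \frac{1}{4}}{3} = \frac{1}{3} \left(- \frac{3}{2}\right) = - \frac{1}{2} \approx -0.5$)
$g{\left(j \right)} = 80 - 8 j$ ($g{\left(j \right)} = 20 - 4 \left(2 j - 15\right) = 20 - 4 \left(-15 + 2 j\right) = 20 - \left(-60 + 8 j\right) = 80 - 8 j$)
$Z = \frac{280}{3}$ ($Z = - \frac{\left(-10\right) \left(80 - -4\right)}{9} = - \frac{\left(-10\right) \left(80 + 4\right)}{9} = - \frac{\left(-10\right) 84}{9} = \left(- \frac{1}{9}\right) \left(-840\right) = \frac{280}{3} \approx 93.333$)
$\left(-3549 - 4240\right) \left(-1808 + Z\right) = \left(-3549 - 4240\right) \left(-1808 + \frac{280}{3}\right) = \left(-7789\right) \left(- \frac{5144}{3}\right) = \frac{40066616}{3}$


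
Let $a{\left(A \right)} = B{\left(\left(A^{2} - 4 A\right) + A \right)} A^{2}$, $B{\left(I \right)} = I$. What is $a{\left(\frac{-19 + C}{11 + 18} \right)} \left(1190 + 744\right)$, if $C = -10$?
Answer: $7736$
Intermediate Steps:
$a{\left(A \right)} = A^{2} \left(A^{2} - 3 A\right)$ ($a{\left(A \right)} = \left(\left(A^{2} - 4 A\right) + A\right) A^{2} = \left(A^{2} - 3 A\right) A^{2} = A^{2} \left(A^{2} - 3 A\right)$)
$a{\left(\frac{-19 + C}{11 + 18} \right)} \left(1190 + 744\right) = \left(\frac{-19 - 10}{11 + 18}\right)^{3} \left(-3 + \frac{-19 - 10}{11 + 18}\right) \left(1190 + 744\right) = \left(- \frac{29}{29}\right)^{3} \left(-3 - \frac{29}{29}\right) 1934 = \left(\left(-29\right) \frac{1}{29}\right)^{3} \left(-3 - 1\right) 1934 = \left(-1\right)^{3} \left(-3 - 1\right) 1934 = \left(-1\right) \left(-4\right) 1934 = 4 \cdot 1934 = 7736$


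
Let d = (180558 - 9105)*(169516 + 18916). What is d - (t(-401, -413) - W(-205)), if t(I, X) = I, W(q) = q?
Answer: 32307231892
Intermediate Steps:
d = 32307231696 (d = 171453*188432 = 32307231696)
d - (t(-401, -413) - W(-205)) = 32307231696 - (-401 - 1*(-205)) = 32307231696 - (-401 + 205) = 32307231696 - 1*(-196) = 32307231696 + 196 = 32307231892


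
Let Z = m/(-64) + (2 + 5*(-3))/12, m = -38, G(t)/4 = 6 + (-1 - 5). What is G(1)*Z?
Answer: 0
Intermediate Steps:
G(t) = 0 (G(t) = 4*(6 + (-1 - 5)) = 4*(6 - 6) = 4*0 = 0)
Z = -47/96 (Z = -38/(-64) + (2 + 5*(-3))/12 = -38*(-1/64) + (2 - 15)*(1/12) = 19/32 - 13*1/12 = 19/32 - 13/12 = -47/96 ≈ -0.48958)
G(1)*Z = 0*(-47/96) = 0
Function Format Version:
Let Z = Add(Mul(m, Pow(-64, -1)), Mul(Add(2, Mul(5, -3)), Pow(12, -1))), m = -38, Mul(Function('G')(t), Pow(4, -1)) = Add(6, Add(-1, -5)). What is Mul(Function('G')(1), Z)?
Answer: 0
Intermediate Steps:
Function('G')(t) = 0 (Function('G')(t) = Mul(4, Add(6, Add(-1, -5))) = Mul(4, Add(6, -6)) = Mul(4, 0) = 0)
Z = Rational(-47, 96) (Z = Add(Mul(-38, Pow(-64, -1)), Mul(Add(2, Mul(5, -3)), Pow(12, -1))) = Add(Mul(-38, Rational(-1, 64)), Mul(Add(2, -15), Rational(1, 12))) = Add(Rational(19, 32), Mul(-13, Rational(1, 12))) = Add(Rational(19, 32), Rational(-13, 12)) = Rational(-47, 96) ≈ -0.48958)
Mul(Function('G')(1), Z) = Mul(0, Rational(-47, 96)) = 0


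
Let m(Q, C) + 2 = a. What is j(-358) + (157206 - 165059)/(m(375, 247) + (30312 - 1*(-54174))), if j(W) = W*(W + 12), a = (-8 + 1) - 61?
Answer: 10456433235/84416 ≈ 1.2387e+5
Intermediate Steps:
a = -68 (a = -7 - 61 = -68)
m(Q, C) = -70 (m(Q, C) = -2 - 68 = -70)
j(W) = W*(12 + W)
j(-358) + (157206 - 165059)/(m(375, 247) + (30312 - 1*(-54174))) = -358*(12 - 358) + (157206 - 165059)/(-70 + (30312 - 1*(-54174))) = -358*(-346) - 7853/(-70 + (30312 + 54174)) = 123868 - 7853/(-70 + 84486) = 123868 - 7853/84416 = 10456433235/84416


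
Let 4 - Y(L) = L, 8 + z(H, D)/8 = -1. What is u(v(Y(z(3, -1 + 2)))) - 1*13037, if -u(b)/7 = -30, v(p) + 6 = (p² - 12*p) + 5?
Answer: -12827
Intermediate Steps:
z(H, D) = -72 (z(H, D) = -64 + 8*(-1) = -64 - 8 = -72)
Y(L) = 4 - L
v(p) = -1 + p² - 12*p (v(p) = -6 + ((p² - 12*p) + 5) = -6 + (5 + p² - 12*p) = -1 + p² - 12*p)
u(b) = 210 (u(b) = -7*(-30) = 210)
u(v(Y(z(3, -1 + 2)))) - 1*13037 = 210 - 1*13037 = 210 - 13037 = -12827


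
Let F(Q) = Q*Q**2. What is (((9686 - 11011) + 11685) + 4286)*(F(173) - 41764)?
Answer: 75221167638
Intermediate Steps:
F(Q) = Q**3
(((9686 - 11011) + 11685) + 4286)*(F(173) - 41764) = (((9686 - 11011) + 11685) + 4286)*(173**3 - 41764) = ((-1325 + 11685) + 4286)*(5177717 - 41764) = (10360 + 4286)*5135953 = 14646*5135953 = 75221167638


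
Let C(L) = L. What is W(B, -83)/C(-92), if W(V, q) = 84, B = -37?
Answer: -21/23 ≈ -0.91304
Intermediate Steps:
W(B, -83)/C(-92) = 84/(-92) = 84*(-1/92) = -21/23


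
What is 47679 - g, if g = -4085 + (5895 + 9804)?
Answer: 36065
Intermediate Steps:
g = 11614 (g = -4085 + 15699 = 11614)
47679 - g = 47679 - 1*11614 = 47679 - 11614 = 36065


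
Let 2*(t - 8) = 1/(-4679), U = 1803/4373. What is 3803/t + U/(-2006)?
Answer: 312190429006823/656716053394 ≈ 475.38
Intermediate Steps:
U = 1803/4373 (U = 1803*(1/4373) = 1803/4373 ≈ 0.41230)
t = 74863/9358 (t = 8 + (½)/(-4679) = 8 + (½)*(-1/4679) = 8 - 1/9358 = 74863/9358 ≈ 7.9999)
3803/t + U/(-2006) = 3803/(74863/9358) + (1803/4373)/(-2006) = 3803*(9358/74863) + (1803/4373)*(-1/2006) = 35588474/74863 - 1803/8772238 = 312190429006823/656716053394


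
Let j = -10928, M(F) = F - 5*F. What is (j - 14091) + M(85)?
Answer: -25359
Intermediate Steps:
M(F) = -4*F
(j - 14091) + M(85) = (-10928 - 14091) - 4*85 = -25019 - 340 = -25359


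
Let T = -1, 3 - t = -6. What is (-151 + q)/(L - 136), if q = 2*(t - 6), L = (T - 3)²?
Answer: 29/24 ≈ 1.2083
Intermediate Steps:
t = 9 (t = 3 - 1*(-6) = 3 + 6 = 9)
L = 16 (L = (-1 - 3)² = (-4)² = 16)
q = 6 (q = 2*(9 - 6) = 2*3 = 6)
(-151 + q)/(L - 136) = (-151 + 6)/(16 - 136) = -145/(-120) = -1/120*(-145) = 29/24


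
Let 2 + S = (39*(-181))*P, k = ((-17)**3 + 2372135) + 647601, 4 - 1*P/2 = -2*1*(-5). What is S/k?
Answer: 84706/3014823 ≈ 0.028096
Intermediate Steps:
P = -12 (P = 8 - 2*(-2*1)*(-5) = 8 - (-4)*(-5) = 8 - 2*10 = 8 - 20 = -12)
k = 3014823 (k = (-4913 + 2372135) + 647601 = 2367222 + 647601 = 3014823)
S = 84706 (S = -2 + (39*(-181))*(-12) = -2 - 7059*(-12) = -2 + 84708 = 84706)
S/k = 84706/3014823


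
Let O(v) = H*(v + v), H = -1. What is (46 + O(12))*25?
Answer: 550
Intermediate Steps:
O(v) = -2*v (O(v) = -(v + v) = -2*v)
(46 + O(12))*25 = (46 - 2*12)*25 = (46 - 24)*25 = 22*25 = 550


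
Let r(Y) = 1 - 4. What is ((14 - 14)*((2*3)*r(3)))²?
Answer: 0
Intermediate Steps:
r(Y) = -3
((14 - 14)*((2*3)*r(3)))² = ((14 - 14)*((2*3)*(-3)))² = (0*(6*(-3)))² = (0*(-18))² = 0² = 0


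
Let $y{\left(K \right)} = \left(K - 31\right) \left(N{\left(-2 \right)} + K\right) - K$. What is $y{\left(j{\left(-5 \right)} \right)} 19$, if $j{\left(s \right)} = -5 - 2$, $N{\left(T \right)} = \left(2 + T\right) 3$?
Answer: $5187$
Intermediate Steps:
$N{\left(T \right)} = 6 + 3 T$
$j{\left(s \right)} = -7$ ($j{\left(s \right)} = -5 - 2 = -7$)
$y{\left(K \right)} = - K + K \left(-31 + K\right)$ ($y{\left(K \right)} = \left(K - 31\right) \left(\left(6 + 3 \left(-2\right)\right) + K\right) - K = \left(-31 + K\right) \left(\left(6 - 6\right) + K\right) - K = \left(-31 + K\right) \left(0 + K\right) - K = \left(-31 + K\right) K - K = K \left(-31 + K\right) - K = - K + K \left(-31 + K\right)$)
$y{\left(j{\left(-5 \right)} \right)} 19 = - 7 \left(-32 - 7\right) 19 = \left(-7\right) \left(-39\right) 19 = 273 \cdot 19 = 5187$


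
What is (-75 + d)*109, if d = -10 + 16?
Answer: -7521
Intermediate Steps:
d = 6
(-75 + d)*109 = (-75 + 6)*109 = -69*109 = -7521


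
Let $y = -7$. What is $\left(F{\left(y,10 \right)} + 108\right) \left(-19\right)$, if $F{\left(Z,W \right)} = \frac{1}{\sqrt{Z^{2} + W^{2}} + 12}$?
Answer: $- \frac{10032}{5} - \frac{19 \sqrt{149}}{5} \approx -2052.8$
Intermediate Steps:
$F{\left(Z,W \right)} = \frac{1}{12 + \sqrt{W^{2} + Z^{2}}}$ ($F{\left(Z,W \right)} = \frac{1}{\sqrt{W^{2} + Z^{2}} + 12} = \frac{1}{12 + \sqrt{W^{2} + Z^{2}}}$)
$\left(F{\left(y,10 \right)} + 108\right) \left(-19\right) = \left(\frac{1}{12 + \sqrt{10^{2} + \left(-7\right)^{2}}} + 108\right) \left(-19\right) = \left(\frac{1}{12 + \sqrt{100 + 49}} + 108\right) \left(-19\right) = \left(\frac{1}{12 + \sqrt{149}} + 108\right) \left(-19\right) = \left(108 + \frac{1}{12 + \sqrt{149}}\right) \left(-19\right) = -2052 - \frac{19}{12 + \sqrt{149}}$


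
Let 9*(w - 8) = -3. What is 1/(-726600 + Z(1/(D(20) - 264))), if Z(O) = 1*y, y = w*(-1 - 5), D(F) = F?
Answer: -1/726646 ≈ -1.3762e-6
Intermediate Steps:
w = 23/3 (w = 8 + (⅑)*(-3) = 8 - ⅓ = 23/3 ≈ 7.6667)
y = -46 (y = 23*(-1 - 5)/3 = (23/3)*(-6) = -46)
Z(O) = -46 (Z(O) = 1*(-46) = -46)
1/(-726600 + Z(1/(D(20) - 264))) = 1/(-726600 - 46) = 1/(-726646) = -1/726646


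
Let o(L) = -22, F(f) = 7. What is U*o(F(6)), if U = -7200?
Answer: 158400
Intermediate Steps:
U*o(F(6)) = -7200*(-22) = 158400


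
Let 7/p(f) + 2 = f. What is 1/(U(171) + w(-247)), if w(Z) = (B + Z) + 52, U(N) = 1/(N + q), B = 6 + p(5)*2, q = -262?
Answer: -273/50326 ≈ -0.0054246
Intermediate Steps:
p(f) = 7/(-2 + f)
B = 32/3 (B = 6 + (7/(-2 + 5))*2 = 6 + (7/3)*2 = 6 + 14/3 = 32/3 ≈ 10.667)
U(N) = 1/(-262 + N) (U(N) = 1/(N - 262) = 1/(-262 + N))
w(Z) = 188/3 + Z (w(Z) = (32/3 + Z) + 52 = 188/3 + Z)
1/(U(171) + w(-247)) = 1/(1/(-262 + 171) + (188/3 - 247)) = 1/(1/(-91) - 553/3) = 1/(-1/91 - 553/3) = 1/(-50326/273) = -273/50326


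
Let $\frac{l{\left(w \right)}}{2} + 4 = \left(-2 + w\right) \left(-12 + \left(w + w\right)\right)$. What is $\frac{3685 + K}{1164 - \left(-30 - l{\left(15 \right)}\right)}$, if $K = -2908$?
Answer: $\frac{777}{1654} \approx 0.46977$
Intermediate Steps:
$l{\left(w \right)} = -8 + 2 \left(-12 + 2 w\right) \left(-2 + w\right)$ ($l{\left(w \right)} = -8 + 2 \left(-2 + w\right) \left(-12 + \left(w + w\right)\right) = -8 + 2 \left(-2 + w\right) \left(-12 + 2 w\right) = -8 + 2 \left(-12 + 2 w\right) \left(-2 + w\right)$)
$\frac{3685 + K}{1164 - \left(-30 - l{\left(15 \right)}\right)} = \frac{3685 - 2908}{1164 + \left(\left(\left(40 - 480 + 4 \cdot 15^{2}\right) + 1506\right) - 1476\right)} = \frac{777}{1164 + \left(\left(\left(40 - 480 + 4 \cdot 225\right) + 1506\right) - 1476\right)} = \frac{777}{1164 + \left(\left(\left(40 - 480 + 900\right) + 1506\right) - 1476\right)} = \frac{777}{1164 + \left(\left(460 + 1506\right) - 1476\right)} = \frac{777}{1164 + \left(1966 - 1476\right)} = \frac{777}{1164 + 490} = \frac{777}{1654}$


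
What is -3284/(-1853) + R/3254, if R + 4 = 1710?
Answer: 6923677/3014831 ≈ 2.2965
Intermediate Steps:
R = 1706 (R = -4 + 1710 = 1706)
-3284/(-1853) + R/3254 = -3284/(-1853) + 1706/3254 = -3284*(-1/1853) + 1706*(1/3254) = 3284/1853 + 853/1627 = 6923677/3014831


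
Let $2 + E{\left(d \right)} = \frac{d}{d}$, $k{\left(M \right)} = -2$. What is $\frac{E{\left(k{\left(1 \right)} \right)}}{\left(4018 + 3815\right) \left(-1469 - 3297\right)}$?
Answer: $\frac{1}{37332078} \approx 2.6787 \cdot 10^{-8}$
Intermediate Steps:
$E{\left(d \right)} = -1$ ($E{\left(d \right)} = -2 + \frac{d}{d} = -2 + 1 = -1$)
$\frac{E{\left(k{\left(1 \right)} \right)}}{\left(4018 + 3815\right) \left(-1469 - 3297\right)} = - \frac{1}{\left(4018 + 3815\right) \left(-1469 - 3297\right)} = - \frac{1}{7833 \left(-4766\right)} = - \frac{1}{-37332078} = \left(-1\right) \left(- \frac{1}{37332078}\right) = \frac{1}{37332078}$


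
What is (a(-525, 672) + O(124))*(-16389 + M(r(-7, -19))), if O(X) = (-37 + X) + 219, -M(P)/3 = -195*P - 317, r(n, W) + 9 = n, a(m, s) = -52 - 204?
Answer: -1239900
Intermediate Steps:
a(m, s) = -256
r(n, W) = -9 + n
M(P) = 951 + 585*P (M(P) = -3*(-195*P - 317) = -3*(-317 - 195*P) = 951 + 585*P)
O(X) = 182 + X
(a(-525, 672) + O(124))*(-16389 + M(r(-7, -19))) = (-256 + (182 + 124))*(-16389 + (951 + 585*(-9 - 7))) = (-256 + 306)*(-16389 + (951 + 585*(-16))) = 50*(-16389 + (951 - 9360)) = 50*(-16389 - 8409) = 50*(-24798) = -1239900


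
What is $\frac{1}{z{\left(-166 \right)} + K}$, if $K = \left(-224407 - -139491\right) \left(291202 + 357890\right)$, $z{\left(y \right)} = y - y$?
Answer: $- \frac{1}{55118296272} \approx -1.8143 \cdot 10^{-11}$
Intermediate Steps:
$z{\left(y \right)} = 0$
$K = -55118296272$ ($K = \left(-224407 + 139491\right) 649092 = \left(-84916\right) 649092 = -55118296272$)
$\frac{1}{z{\left(-166 \right)} + K} = \frac{1}{0 - 55118296272} = \frac{1}{-55118296272} = - \frac{1}{55118296272}$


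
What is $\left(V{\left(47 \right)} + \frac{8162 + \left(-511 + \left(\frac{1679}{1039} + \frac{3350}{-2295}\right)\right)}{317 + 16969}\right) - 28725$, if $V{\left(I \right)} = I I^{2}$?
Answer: $\frac{309544916970655}{4121855343} \approx 75099.0$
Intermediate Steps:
$V{\left(I \right)} = I^{3}$
$\left(V{\left(47 \right)} + \frac{8162 + \left(-511 + \left(\frac{1679}{1039} + \frac{3350}{-2295}\right)\right)}{317 + 16969}\right) - 28725 = \left(47^{3} + \frac{8162 + \left(-511 + \left(\frac{1679}{1039} + \frac{3350}{-2295}\right)\right)}{317 + 16969}\right) - 28725 = \left(103823 + \frac{8162 + \left(-511 + \left(1679 \cdot \frac{1}{1039} + 3350 \left(- \frac{1}{2295}\right)\right)\right)}{17286}\right) - 28725 = \left(103823 + \left(8162 + \left(-511 + \left(\frac{1679}{1039} - \frac{670}{459}\right)\right)\right) \frac{1}{17286}\right) - 28725 = \left(103823 + \left(8162 + \left(-511 + \frac{74531}{476901}\right)\right) \frac{1}{17286}\right) - 28725 = \left(103823 + \left(8162 - \frac{243621880}{476901}\right) \frac{1}{17286}\right) - 28725 = \left(103823 + \frac{3648844082}{476901} \cdot \frac{1}{17286}\right) - 28725 = \left(103823 + \frac{1824422041}{4121855343}\right) - 28725 = \frac{427945211698330}{4121855343} - 28725 = \frac{309544916970655}{4121855343}$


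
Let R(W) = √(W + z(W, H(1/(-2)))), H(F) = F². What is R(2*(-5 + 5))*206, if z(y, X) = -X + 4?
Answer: 103*√15 ≈ 398.92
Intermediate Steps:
z(y, X) = 4 - X
R(W) = √(15/4 + W) (R(W) = √(W + (4 - (1/(-2))²)) = √(W + (4 - (-½)²)) = √(W + (4 - 1*¼)) = √(W + (4 - ¼)) = √(W + 15/4) = √(15/4 + W))
R(2*(-5 + 5))*206 = (√(15 + 4*(2*(-5 + 5)))/2)*206 = (√(15 + 4*(2*0))/2)*206 = (√(15 + 4*0)/2)*206 = (√(15 + 0)/2)*206 = (√15/2)*206 = 103*√15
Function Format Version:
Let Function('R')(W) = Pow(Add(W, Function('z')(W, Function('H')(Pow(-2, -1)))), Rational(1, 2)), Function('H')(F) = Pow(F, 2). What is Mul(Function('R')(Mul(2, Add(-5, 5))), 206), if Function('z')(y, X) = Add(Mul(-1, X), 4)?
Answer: Mul(103, Pow(15, Rational(1, 2))) ≈ 398.92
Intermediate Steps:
Function('z')(y, X) = Add(4, Mul(-1, X))
Function('R')(W) = Pow(Add(Rational(15, 4), W), Rational(1, 2)) (Function('R')(W) = Pow(Add(W, Add(4, Mul(-1, Pow(Pow(-2, -1), 2)))), Rational(1, 2)) = Pow(Add(W, Add(4, Mul(-1, Pow(Rational(-1, 2), 2)))), Rational(1, 2)) = Pow(Add(W, Add(4, Mul(-1, Rational(1, 4)))), Rational(1, 2)) = Pow(Add(W, Add(4, Rational(-1, 4))), Rational(1, 2)) = Pow(Add(W, Rational(15, 4)), Rational(1, 2)) = Pow(Add(Rational(15, 4), W), Rational(1, 2)))
Mul(Function('R')(Mul(2, Add(-5, 5))), 206) = Mul(Mul(Rational(1, 2), Pow(Add(15, Mul(4, Mul(2, Add(-5, 5)))), Rational(1, 2))), 206) = Mul(Mul(Rational(1, 2), Pow(Add(15, Mul(4, Mul(2, 0))), Rational(1, 2))), 206) = Mul(Mul(Rational(1, 2), Pow(Add(15, Mul(4, 0)), Rational(1, 2))), 206) = Mul(Mul(Rational(1, 2), Pow(Add(15, 0), Rational(1, 2))), 206) = Mul(Mul(Rational(1, 2), Pow(15, Rational(1, 2))), 206) = Mul(103, Pow(15, Rational(1, 2)))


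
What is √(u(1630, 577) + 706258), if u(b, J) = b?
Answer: 4*√44243 ≈ 841.36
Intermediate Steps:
√(u(1630, 577) + 706258) = √(1630 + 706258) = √707888 = 4*√44243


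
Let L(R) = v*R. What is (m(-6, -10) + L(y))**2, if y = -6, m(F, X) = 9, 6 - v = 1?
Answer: 441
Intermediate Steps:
v = 5 (v = 6 - 1*1 = 6 - 1 = 5)
L(R) = 5*R
(m(-6, -10) + L(y))**2 = (9 + 5*(-6))**2 = (9 - 30)**2 = (-21)**2 = 441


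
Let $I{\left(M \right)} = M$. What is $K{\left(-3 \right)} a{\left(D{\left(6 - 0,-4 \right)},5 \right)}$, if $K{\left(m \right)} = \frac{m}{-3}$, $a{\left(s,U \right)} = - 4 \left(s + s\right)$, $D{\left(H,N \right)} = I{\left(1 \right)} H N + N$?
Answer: $224$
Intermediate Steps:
$D{\left(H,N \right)} = N + H N$ ($D{\left(H,N \right)} = 1 H N + N = H N + N = N + H N$)
$a{\left(s,U \right)} = - 8 s$ ($a{\left(s,U \right)} = - 4 \cdot 2 s = - 8 s$)
$K{\left(m \right)} = - \frac{m}{3}$ ($K{\left(m \right)} = m \left(- \frac{1}{3}\right) = - \frac{m}{3}$)
$K{\left(-3 \right)} a{\left(D{\left(6 - 0,-4 \right)},5 \right)} = \left(- \frac{1}{3}\right) \left(-3\right) \left(- 8 \left(- 4 \left(1 + \left(6 - 0\right)\right)\right)\right) = 1 \left(- 8 \left(- 4 \left(1 + \left(6 + 0\right)\right)\right)\right) = 1 \left(- 8 \left(- 4 \left(1 + 6\right)\right)\right) = 1 \left(- 8 \left(\left(-4\right) 7\right)\right) = 1 \left(\left(-8\right) \left(-28\right)\right) = 1 \cdot 224 = 224$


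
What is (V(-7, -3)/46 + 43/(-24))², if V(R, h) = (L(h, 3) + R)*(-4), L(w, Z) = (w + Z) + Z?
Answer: 635209/304704 ≈ 2.0847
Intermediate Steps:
L(w, Z) = w + 2*Z (L(w, Z) = (Z + w) + Z = w + 2*Z)
V(R, h) = -24 - 4*R - 4*h (V(R, h) = ((h + 2*3) + R)*(-4) = ((h + 6) + R)*(-4) = ((6 + h) + R)*(-4) = (6 + R + h)*(-4) = -24 - 4*R - 4*h)
(V(-7, -3)/46 + 43/(-24))² = ((-24 - 4*(-7) - 4*(-3))/46 + 43/(-24))² = ((-24 + 28 + 12)*(1/46) + 43*(-1/24))² = (16*(1/46) - 43/24)² = (8/23 - 43/24)² = (-797/552)² = 635209/304704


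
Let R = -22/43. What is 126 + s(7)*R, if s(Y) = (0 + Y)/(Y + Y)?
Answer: 5407/43 ≈ 125.74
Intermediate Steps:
s(Y) = 1/2 (s(Y) = Y/((2*Y)) = Y*(1/(2*Y)) = 1/2)
R = -22/43 (R = -22*1/43 = -22/43 ≈ -0.51163)
126 + s(7)*R = 126 + (1/2)*(-22/43) = 126 - 11/43 = 5407/43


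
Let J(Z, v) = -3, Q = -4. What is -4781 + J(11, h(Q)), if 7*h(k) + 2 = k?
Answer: -4784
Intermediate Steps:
h(k) = -2/7 + k/7
-4781 + J(11, h(Q)) = -4781 - 3 = -4784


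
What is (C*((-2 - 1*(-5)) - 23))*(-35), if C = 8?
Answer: 5600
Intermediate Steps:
(C*((-2 - 1*(-5)) - 23))*(-35) = (8*((-2 - 1*(-5)) - 23))*(-35) = (8*((-2 + 5) - 23))*(-35) = (8*(3 - 23))*(-35) = (8*(-20))*(-35) = -160*(-35) = 5600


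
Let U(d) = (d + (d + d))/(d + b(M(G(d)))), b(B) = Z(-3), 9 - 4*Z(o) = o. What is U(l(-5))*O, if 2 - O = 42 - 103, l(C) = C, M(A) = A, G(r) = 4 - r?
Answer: 945/2 ≈ 472.50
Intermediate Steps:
O = 63 (O = 2 - (42 - 103) = 2 - 1*(-61) = 2 + 61 = 63)
Z(o) = 9/4 - o/4
b(B) = 3 (b(B) = 9/4 - ¼*(-3) = 9/4 + ¾ = 3)
U(d) = 3*d/(3 + d) (U(d) = (d + (d + d))/(d + 3) = (d + 2*d)/(3 + d) = (3*d)/(3 + d) = 3*d/(3 + d))
U(l(-5))*O = (3*(-5)/(3 - 5))*63 = (3*(-5)/(-2))*63 = (3*(-5)*(-½))*63 = (15/2)*63 = 945/2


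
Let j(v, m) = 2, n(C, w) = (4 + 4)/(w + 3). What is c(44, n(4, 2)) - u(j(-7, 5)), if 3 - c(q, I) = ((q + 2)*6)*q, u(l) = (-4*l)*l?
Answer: -12125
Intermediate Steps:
n(C, w) = 8/(3 + w)
u(l) = -4*l²
c(q, I) = 3 - q*(12 + 6*q) (c(q, I) = 3 - (q + 2)*6*q = 3 - (2 + q)*6*q = 3 - (12 + 6*q)*q = 3 - q*(12 + 6*q))
c(44, n(4, 2)) - u(j(-7, 5)) = (3 - 12*44 - 6*44²) - (-4)*2² = (3 - 528 - 6*1936) - (-4)*4 = (3 - 528 - 11616) - 1*(-16) = -12141 + 16 = -12125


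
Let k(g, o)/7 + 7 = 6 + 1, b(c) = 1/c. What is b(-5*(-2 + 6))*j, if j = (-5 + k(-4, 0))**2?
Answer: -5/4 ≈ -1.2500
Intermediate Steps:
k(g, o) = 0 (k(g, o) = -49 + 7*(6 + 1) = -49 + 7*7 = -49 + 49 = 0)
j = 25 (j = (-5 + 0)**2 = (-5)**2 = 25)
b(-5*(-2 + 6))*j = 25/(-5*(-2 + 6)) = 25/(-5*4) = 25/(-20) = -1/20*25 = -5/4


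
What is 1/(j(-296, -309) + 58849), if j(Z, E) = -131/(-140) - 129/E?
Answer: 14420/848622093 ≈ 1.6992e-5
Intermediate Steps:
j(Z, E) = 131/140 - 129/E (j(Z, E) = -131*(-1/140) - 129/E = 131/140 - 129/E)
1/(j(-296, -309) + 58849) = 1/((131/140 - 129/(-309)) + 58849) = 1/((131/140 - 129*(-1/309)) + 58849) = 1/((131/140 + 43/103) + 58849) = 1/(19513/14420 + 58849) = 1/(848622093/14420) = 14420/848622093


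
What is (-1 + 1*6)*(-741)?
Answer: -3705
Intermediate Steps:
(-1 + 1*6)*(-741) = (-1 + 6)*(-741) = 5*(-741) = -3705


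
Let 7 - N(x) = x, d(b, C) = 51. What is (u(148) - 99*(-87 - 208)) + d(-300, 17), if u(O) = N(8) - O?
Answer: 29107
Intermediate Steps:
N(x) = 7 - x
u(O) = -1 - O (u(O) = (7 - 1*8) - O = (7 - 8) - O = -1 - O)
(u(148) - 99*(-87 - 208)) + d(-300, 17) = ((-1 - 1*148) - 99*(-87 - 208)) + 51 = ((-1 - 148) - 99*(-295)) + 51 = (-149 + 29205) + 51 = 29056 + 51 = 29107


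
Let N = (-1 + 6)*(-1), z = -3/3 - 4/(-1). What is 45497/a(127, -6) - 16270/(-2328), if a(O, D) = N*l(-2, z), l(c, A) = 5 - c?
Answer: -52673783/40740 ≈ -1292.9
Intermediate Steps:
z = 3 (z = -3*⅓ - 4*(-1) = -1 + 4 = 3)
N = -5 (N = 5*(-1) = -5)
a(O, D) = -35 (a(O, D) = -5*(5 - 1*(-2)) = -5*(5 + 2) = -5*7 = -35)
45497/a(127, -6) - 16270/(-2328) = 45497/(-35) - 16270/(-2328) = 45497*(-1/35) - 16270*(-1/2328) = -45497/35 + 8135/1164 = -52673783/40740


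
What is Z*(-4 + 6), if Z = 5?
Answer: 10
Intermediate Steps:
Z*(-4 + 6) = 5*(-4 + 6) = 5*2 = 10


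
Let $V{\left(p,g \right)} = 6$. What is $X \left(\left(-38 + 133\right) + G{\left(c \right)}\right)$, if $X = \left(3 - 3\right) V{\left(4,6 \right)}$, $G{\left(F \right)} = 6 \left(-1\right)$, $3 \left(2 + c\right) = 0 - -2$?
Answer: $0$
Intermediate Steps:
$c = - \frac{4}{3}$ ($c = -2 + \frac{0 - -2}{3} = -2 + \frac{0 + 2}{3} = -2 + \frac{1}{3} \cdot 2 = -2 + \frac{2}{3} = - \frac{4}{3} \approx -1.3333$)
$G{\left(F \right)} = -6$
$X = 0$ ($X = \left(3 - 3\right) 6 = 0 \cdot 6 = 0$)
$X \left(\left(-38 + 133\right) + G{\left(c \right)}\right) = 0 \left(\left(-38 + 133\right) - 6\right) = 0 \left(95 - 6\right) = 0 \cdot 89 = 0$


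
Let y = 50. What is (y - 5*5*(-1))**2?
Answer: 5625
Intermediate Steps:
(y - 5*5*(-1))**2 = (50 - 5*5*(-1))**2 = (50 - 25*(-1))**2 = (50 + 25)**2 = 75**2 = 5625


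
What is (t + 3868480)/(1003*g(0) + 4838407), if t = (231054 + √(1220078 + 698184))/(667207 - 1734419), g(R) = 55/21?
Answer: 43349124490413/54247299493472 - 21*√1918262/108494598986944 ≈ 0.79910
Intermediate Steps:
g(R) = 55/21 (g(R) = 55*(1/21) = 55/21)
t = -115527/533606 - √1918262/1067212 (t = (231054 + √1918262)/(-1067212) = (231054 + √1918262)*(-1/1067212) = -115527/533606 - √1918262/1067212 ≈ -0.21780)
(t + 3868480)/(1003*g(0) + 4838407) = ((-115527/533606 - √1918262/1067212) + 3868480)/(1003*(55/21) + 4838407) = (2064244023353/533606 - √1918262/1067212)/(55165/21 + 4838407) = (2064244023353/533606 - √1918262/1067212)/(101661712/21) = (2064244023353/533606 - √1918262/1067212)*(21/101661712) = 43349124490413/54247299493472 - 21*√1918262/108494598986944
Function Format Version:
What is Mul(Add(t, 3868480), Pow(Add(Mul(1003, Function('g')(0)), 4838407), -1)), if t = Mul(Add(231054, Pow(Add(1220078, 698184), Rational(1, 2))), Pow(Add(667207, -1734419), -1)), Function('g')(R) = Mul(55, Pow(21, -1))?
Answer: Add(Rational(43349124490413, 54247299493472), Mul(Rational(-21, 108494598986944), Pow(1918262, Rational(1, 2)))) ≈ 0.79910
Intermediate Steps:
Function('g')(R) = Rational(55, 21) (Function('g')(R) = Mul(55, Rational(1, 21)) = Rational(55, 21))
t = Add(Rational(-115527, 533606), Mul(Rational(-1, 1067212), Pow(1918262, Rational(1, 2)))) (t = Mul(Add(231054, Pow(1918262, Rational(1, 2))), Pow(-1067212, -1)) = Mul(Add(231054, Pow(1918262, Rational(1, 2))), Rational(-1, 1067212)) = Add(Rational(-115527, 533606), Mul(Rational(-1, 1067212), Pow(1918262, Rational(1, 2)))) ≈ -0.21780)
Mul(Add(t, 3868480), Pow(Add(Mul(1003, Function('g')(0)), 4838407), -1)) = Mul(Add(Add(Rational(-115527, 533606), Mul(Rational(-1, 1067212), Pow(1918262, Rational(1, 2)))), 3868480), Pow(Add(Mul(1003, Rational(55, 21)), 4838407), -1)) = Mul(Add(Rational(2064244023353, 533606), Mul(Rational(-1, 1067212), Pow(1918262, Rational(1, 2)))), Pow(Add(Rational(55165, 21), 4838407), -1)) = Mul(Add(Rational(2064244023353, 533606), Mul(Rational(-1, 1067212), Pow(1918262, Rational(1, 2)))), Pow(Rational(101661712, 21), -1)) = Mul(Add(Rational(2064244023353, 533606), Mul(Rational(-1, 1067212), Pow(1918262, Rational(1, 2)))), Rational(21, 101661712)) = Add(Rational(43349124490413, 54247299493472), Mul(Rational(-21, 108494598986944), Pow(1918262, Rational(1, 2))))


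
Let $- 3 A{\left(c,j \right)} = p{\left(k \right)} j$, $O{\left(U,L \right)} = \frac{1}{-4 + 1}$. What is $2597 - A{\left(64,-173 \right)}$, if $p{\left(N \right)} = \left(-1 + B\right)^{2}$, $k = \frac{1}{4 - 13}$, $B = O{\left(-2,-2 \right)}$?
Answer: $\frac{67351}{27} \approx 2494.5$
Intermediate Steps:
$O{\left(U,L \right)} = - \frac{1}{3}$ ($O{\left(U,L \right)} = \frac{1}{-3} = - \frac{1}{3}$)
$B = - \frac{1}{3} \approx -0.33333$
$k = - \frac{1}{9}$ ($k = \frac{1}{-9} = - \frac{1}{9} \approx -0.11111$)
$p{\left(N \right)} = \frac{16}{9}$ ($p{\left(N \right)} = \left(-1 - \frac{1}{3}\right)^{2} = \left(- \frac{4}{3}\right)^{2} = \frac{16}{9}$)
$A{\left(c,j \right)} = - \frac{16 j}{27}$ ($A{\left(c,j \right)} = - \frac{\frac{16}{9} j}{3} = - \frac{16 j}{27}$)
$2597 - A{\left(64,-173 \right)} = 2597 - \left(- \frac{16}{27}\right) \left(-173\right) = 2597 - \frac{2768}{27} = \frac{67351}{27}$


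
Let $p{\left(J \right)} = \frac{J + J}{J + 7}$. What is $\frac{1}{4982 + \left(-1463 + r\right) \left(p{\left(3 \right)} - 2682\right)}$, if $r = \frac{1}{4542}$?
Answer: $\frac{1514}{5946794589} \approx 2.5459 \cdot 10^{-7}$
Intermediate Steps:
$p{\left(J \right)} = \frac{2 J}{7 + J}$
$r = \frac{1}{4542} \approx 0.00022017$
$\frac{1}{4982 + \left(-1463 + r\right) \left(p{\left(3 \right)} - 2682\right)} = \frac{1}{4982 + \left(-1463 + \frac{1}{4542}\right) \left(2 \cdot 3 \frac{1}{7 + 3} - 2682\right)} = \frac{1}{4982 - \frac{6644945 \left(2 \cdot 3 \cdot \frac{1}{10} - 2682\right)}{4542}} = \frac{1}{4982 - \frac{6644945 \left(\frac{3}{5} - 2682\right)}{4542}} = \frac{1}{4982 - - \frac{5939251841}{1514}} = \frac{1}{4982 + \frac{5939251841}{1514}} = \frac{1}{\frac{5946794589}{1514}} = \frac{1514}{5946794589}$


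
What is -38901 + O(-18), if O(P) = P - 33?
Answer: -38952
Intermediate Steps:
O(P) = -33 + P
-38901 + O(-18) = -38901 + (-33 - 18) = -38901 - 51 = -38952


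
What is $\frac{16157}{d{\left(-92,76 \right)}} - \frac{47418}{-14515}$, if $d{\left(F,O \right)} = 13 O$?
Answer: $\frac{281367839}{14340820} \approx 19.62$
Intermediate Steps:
$\frac{16157}{d{\left(-92,76 \right)}} - \frac{47418}{-14515} = \frac{16157}{13 \cdot 76} - \frac{47418}{-14515} = \frac{16157}{988} - - \frac{47418}{14515} = 16157 \cdot \frac{1}{988} + \frac{47418}{14515} = \frac{16157}{988} + \frac{47418}{14515} = \frac{281367839}{14340820}$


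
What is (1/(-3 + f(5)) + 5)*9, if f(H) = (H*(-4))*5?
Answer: 4626/103 ≈ 44.913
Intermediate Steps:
f(H) = -20*H (f(H) = -4*H*5 = -20*H)
(1/(-3 + f(5)) + 5)*9 = (1/(-3 - 20*5) + 5)*9 = (1/(-3 - 100) + 5)*9 = (1/(-103) + 5)*9 = (-1/103 + 5)*9 = (514/103)*9 = 4626/103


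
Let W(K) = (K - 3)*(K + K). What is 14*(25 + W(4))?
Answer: 462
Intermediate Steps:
W(K) = 2*K*(-3 + K) (W(K) = (-3 + K)*(2*K) = 2*K*(-3 + K))
14*(25 + W(4)) = 14*(25 + 2*4*(-3 + 4)) = 14*(25 + 2*4*1) = 14*(25 + 8) = 14*33 = 462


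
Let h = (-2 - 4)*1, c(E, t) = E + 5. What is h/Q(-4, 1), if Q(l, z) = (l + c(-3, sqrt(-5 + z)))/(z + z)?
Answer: 6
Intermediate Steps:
c(E, t) = 5 + E
Q(l, z) = (2 + l)/(2*z) (Q(l, z) = (l + (5 - 3))/(z + z) = (l + 2)/((2*z)) = (2 + l)*(1/(2*z)) = (2 + l)/(2*z))
h = -6 (h = -6*1 = -6)
h/Q(-4, 1) = -6/((1/2)*(2 - 4)/1) = -6/((1/2)*1*(-2)) = -6/(-1) = -1*(-6) = 6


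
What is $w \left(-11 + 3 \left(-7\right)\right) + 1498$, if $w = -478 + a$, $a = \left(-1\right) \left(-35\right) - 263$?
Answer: $24090$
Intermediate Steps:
$a = -228$ ($a = 35 - 263 = -228$)
$w = -706$ ($w = -478 - 228 = -706$)
$w \left(-11 + 3 \left(-7\right)\right) + 1498 = - 706 \left(-11 + 3 \left(-7\right)\right) + 1498 = - 706 \left(-11 - 21\right) + 1498 = \left(-706\right) \left(-32\right) + 1498 = 22592 + 1498 = 24090$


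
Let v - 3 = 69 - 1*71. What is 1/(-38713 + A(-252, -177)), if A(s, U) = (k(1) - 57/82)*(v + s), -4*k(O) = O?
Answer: -164/6310027 ≈ -2.5990e-5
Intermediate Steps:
k(O) = -O/4
v = 1 (v = 3 + (69 - 1*71) = 3 + (69 - 71) = 3 - 2 = 1)
A(s, U) = -155/164 - 155*s/164 (A(s, U) = (-¼*1 - 57/82)*(1 + s) = (-¼ - 57*1/82)*(1 + s) = (-¼ - 57/82)*(1 + s) = -155*(1 + s)/164 = -155/164 - 155*s/164)
1/(-38713 + A(-252, -177)) = 1/(-38713 + (-155/164 - 155/164*(-252))) = 1/(-38713 + (-155/164 + 9765/41)) = 1/(-38713 + 38905/164) = 1/(-6310027/164) = -164/6310027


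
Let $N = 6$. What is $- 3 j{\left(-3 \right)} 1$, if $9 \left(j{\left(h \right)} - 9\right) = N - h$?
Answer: $-30$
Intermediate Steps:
$j{\left(h \right)} = \frac{29}{3} - \frac{h}{9}$ ($j{\left(h \right)} = 9 + \frac{6 - h}{9} = 9 - \left(- \frac{2}{3} + \frac{h}{9}\right) = \frac{29}{3} - \frac{h}{9}$)
$- 3 j{\left(-3 \right)} 1 = - 3 \left(\frac{29}{3} - - \frac{1}{3}\right) 1 = - 3 \left(\frac{29}{3} + \frac{1}{3}\right) 1 = \left(-3\right) 10 \cdot 1 = \left(-30\right) 1 = -30$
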